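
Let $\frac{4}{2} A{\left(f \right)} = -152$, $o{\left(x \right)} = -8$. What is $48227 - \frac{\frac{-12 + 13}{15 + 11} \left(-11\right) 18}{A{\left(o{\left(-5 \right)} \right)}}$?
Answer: $\frac{47648177}{988} \approx 48227.0$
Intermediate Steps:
$A{\left(f \right)} = -76$ ($A{\left(f \right)} = \frac{1}{2} \left(-152\right) = -76$)
$48227 - \frac{\frac{-12 + 13}{15 + 11} \left(-11\right) 18}{A{\left(o{\left(-5 \right)} \right)}} = 48227 - \frac{\frac{-12 + 13}{15 + 11} \left(-11\right) 18}{-76} = 48227 - 1 \cdot \frac{1}{26} \left(-11\right) 18 \left(- \frac{1}{76}\right) = 48227 - \frac{1}{26} \left(-11\right) 18 \left(- \frac{1}{76}\right) = 48227 - \left(- \frac{11}{26}\right) 18 \left(- \frac{1}{76}\right) = 48227 - \left(- \frac{99}{13}\right) \left(- \frac{1}{76}\right) = 48227 - \frac{99}{988} = \frac{47648177}{988}$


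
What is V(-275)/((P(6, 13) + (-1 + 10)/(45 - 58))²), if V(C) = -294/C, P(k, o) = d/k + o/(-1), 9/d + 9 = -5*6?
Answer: 1352/238425 ≈ 0.0056705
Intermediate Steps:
d = -3/13 (d = 9/(-9 - 5*6) = 9/(-9 - 30) = 9/(-39) = 9*(-1/39) = -3/13 ≈ -0.23077)
P(k, o) = -o - 3/(13*k) (P(k, o) = -3/(13*k) + o/(-1) = -3/(13*k) + o*(-1) = -3/(13*k) - o = -o - 3/(13*k))
V(-275)/((P(6, 13) + (-1 + 10)/(45 - 58))²) = (-294/(-275))/(((-1*13 - 3/13/6) + (-1 + 10)/(45 - 58))²) = (-294*(-1/275))/(((-13 - 3/13*⅙) + 9/(-13))²) = 294/(275*(((-13 - 1/26) + 9*(-1/13))²)) = 294/(275*((-339/26 - 9/13)²)) = 294/(275*((-357/26)²)) = 294/(275*(127449/676)) = (294/275)*(676/127449) = 1352/238425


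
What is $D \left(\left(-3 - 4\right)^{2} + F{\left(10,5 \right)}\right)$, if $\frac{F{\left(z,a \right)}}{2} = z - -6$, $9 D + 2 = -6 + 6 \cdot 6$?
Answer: $252$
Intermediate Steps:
$D = \frac{28}{9}$ ($D = - \frac{2}{9} + \frac{-6 + 6 \cdot 6}{9} = - \frac{2}{9} + \frac{-6 + 36}{9} = - \frac{2}{9} + \frac{1}{9} \cdot 30 = - \frac{2}{9} + \frac{10}{3} = \frac{28}{9} \approx 3.1111$)
$F{\left(z,a \right)} = 12 + 2 z$ ($F{\left(z,a \right)} = 2 \left(z - -6\right) = 2 \left(z + 6\right) = 2 \left(6 + z\right) = 12 + 2 z$)
$D \left(\left(-3 - 4\right)^{2} + F{\left(10,5 \right)}\right) = \frac{28 \left(\left(-3 - 4\right)^{2} + \left(12 + 2 \cdot 10\right)\right)}{9} = \frac{28 \left(\left(-7\right)^{2} + \left(12 + 20\right)\right)}{9} = \frac{28 \left(49 + 32\right)}{9} = \frac{28}{9} \cdot 81 = 252$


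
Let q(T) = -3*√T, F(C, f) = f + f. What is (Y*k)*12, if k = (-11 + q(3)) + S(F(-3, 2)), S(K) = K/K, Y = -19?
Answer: 2280 + 684*√3 ≈ 3464.7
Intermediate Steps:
F(C, f) = 2*f
S(K) = 1
k = -10 - 3*√3 (k = (-11 - 3*√3) + 1 = -10 - 3*√3 ≈ -15.196)
(Y*k)*12 = -19*(-10 - 3*√3)*12 = (190 + 57*√3)*12 = 2280 + 684*√3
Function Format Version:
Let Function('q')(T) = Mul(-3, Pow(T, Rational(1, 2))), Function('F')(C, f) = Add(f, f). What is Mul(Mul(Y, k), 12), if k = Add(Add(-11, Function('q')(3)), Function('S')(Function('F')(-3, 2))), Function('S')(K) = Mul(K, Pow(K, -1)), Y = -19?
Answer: Add(2280, Mul(684, Pow(3, Rational(1, 2)))) ≈ 3464.7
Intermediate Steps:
Function('F')(C, f) = Mul(2, f)
Function('S')(K) = 1
k = Add(-10, Mul(-3, Pow(3, Rational(1, 2)))) (k = Add(Add(-11, Mul(-3, Pow(3, Rational(1, 2)))), 1) = Add(-10, Mul(-3, Pow(3, Rational(1, 2)))) ≈ -15.196)
Mul(Mul(Y, k), 12) = Mul(Mul(-19, Add(-10, Mul(-3, Pow(3, Rational(1, 2))))), 12) = Mul(Add(190, Mul(57, Pow(3, Rational(1, 2)))), 12) = Add(2280, Mul(684, Pow(3, Rational(1, 2))))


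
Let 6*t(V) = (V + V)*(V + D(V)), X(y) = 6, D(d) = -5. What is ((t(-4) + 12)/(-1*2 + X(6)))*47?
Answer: 282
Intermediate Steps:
t(V) = V*(-5 + V)/3 (t(V) = ((V + V)*(V - 5))/6 = ((2*V)*(-5 + V))/6 = (2*V*(-5 + V))/6 = V*(-5 + V)/3)
((t(-4) + 12)/(-1*2 + X(6)))*47 = (((1/3)*(-4)*(-5 - 4) + 12)/(-1*2 + 6))*47 = (((1/3)*(-4)*(-9) + 12)/(-2 + 6))*47 = ((12 + 12)/4)*47 = (24*(1/4))*47 = 6*47 = 282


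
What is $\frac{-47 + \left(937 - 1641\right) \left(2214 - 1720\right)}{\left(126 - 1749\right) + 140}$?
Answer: $\frac{347823}{1483} \approx 234.54$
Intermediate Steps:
$\frac{-47 + \left(937 - 1641\right) \left(2214 - 1720\right)}{\left(126 - 1749\right) + 140} = \frac{-47 - 347776}{\left(126 - 1749\right) + 140} = \frac{-47 - 347776}{-1623 + 140} = - \frac{347823}{-1483} = \left(-347823\right) \left(- \frac{1}{1483}\right) = \frac{347823}{1483}$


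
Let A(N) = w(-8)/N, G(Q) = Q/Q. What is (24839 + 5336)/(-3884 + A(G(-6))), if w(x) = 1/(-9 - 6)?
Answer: -452625/58261 ≈ -7.7689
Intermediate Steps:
G(Q) = 1
w(x) = -1/15 (w(x) = 1/(-15) = -1/15)
A(N) = -1/(15*N)
(24839 + 5336)/(-3884 + A(G(-6))) = (24839 + 5336)/(-3884 - 1/15/1) = 30175/(-3884 - 1/15*1) = 30175/(-3884 - 1/15) = 30175/(-58261/15) = 30175*(-15/58261) = -452625/58261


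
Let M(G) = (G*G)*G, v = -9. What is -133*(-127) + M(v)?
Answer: 16162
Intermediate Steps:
M(G) = G**3 (M(G) = G**2*G = G**3)
-133*(-127) + M(v) = -133*(-127) + (-9)**3 = 16891 - 729 = 16162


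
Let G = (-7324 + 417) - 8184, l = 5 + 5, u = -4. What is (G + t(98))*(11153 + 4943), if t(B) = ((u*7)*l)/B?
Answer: -1700655072/7 ≈ -2.4295e+8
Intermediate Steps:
l = 10
G = -15091 (G = -6907 - 8184 = -15091)
t(B) = -280/B (t(B) = (-4*7*10)/B = (-28*10)/B = -280/B)
(G + t(98))*(11153 + 4943) = (-15091 - 280/98)*(11153 + 4943) = (-15091 - 280*1/98)*16096 = (-15091 - 20/7)*16096 = -105657/7*16096 = -1700655072/7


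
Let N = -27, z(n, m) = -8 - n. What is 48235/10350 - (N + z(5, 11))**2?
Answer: -3302353/2070 ≈ -1595.3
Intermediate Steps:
48235/10350 - (N + z(5, 11))**2 = 48235/10350 - (-27 + (-8 - 1*5))**2 = 48235*(1/10350) - (-27 + (-8 - 5))**2 = 9647/2070 - (-27 - 13)**2 = 9647/2070 - 1*(-40)**2 = 9647/2070 - 1*1600 = 9647/2070 - 1600 = -3302353/2070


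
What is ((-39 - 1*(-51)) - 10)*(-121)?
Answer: -242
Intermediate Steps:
((-39 - 1*(-51)) - 10)*(-121) = ((-39 + 51) - 10)*(-121) = (12 - 10)*(-121) = 2*(-121) = -242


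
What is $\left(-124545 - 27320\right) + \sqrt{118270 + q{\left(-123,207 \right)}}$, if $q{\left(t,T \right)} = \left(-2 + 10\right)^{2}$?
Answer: $-151865 + \sqrt{118334} \approx -1.5152 \cdot 10^{5}$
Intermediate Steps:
$q{\left(t,T \right)} = 64$ ($q{\left(t,T \right)} = 8^{2} = 64$)
$\left(-124545 - 27320\right) + \sqrt{118270 + q{\left(-123,207 \right)}} = \left(-124545 - 27320\right) + \sqrt{118270 + 64} = -151865 + \sqrt{118334}$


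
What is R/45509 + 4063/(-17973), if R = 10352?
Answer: 1153429/817933257 ≈ 0.0014102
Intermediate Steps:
R/45509 + 4063/(-17973) = 10352/45509 + 4063/(-17973) = 10352*(1/45509) + 4063*(-1/17973) = 10352/45509 - 4063/17973 = 1153429/817933257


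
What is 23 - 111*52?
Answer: -5749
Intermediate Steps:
23 - 111*52 = 23 - 5772 = -5749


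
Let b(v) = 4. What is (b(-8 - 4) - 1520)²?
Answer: 2298256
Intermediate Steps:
(b(-8 - 4) - 1520)² = (4 - 1520)² = (-1516)² = 2298256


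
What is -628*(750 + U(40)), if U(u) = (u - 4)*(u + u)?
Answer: -2279640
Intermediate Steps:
U(u) = 2*u*(-4 + u) (U(u) = (-4 + u)*(2*u) = 2*u*(-4 + u))
-628*(750 + U(40)) = -628*(750 + 2*40*(-4 + 40)) = -628*(750 + 2*40*36) = -628*(750 + 2880) = -628*3630 = -2279640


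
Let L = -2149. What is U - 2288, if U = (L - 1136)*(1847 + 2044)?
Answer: -12784223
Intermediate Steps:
U = -12781935 (U = (-2149 - 1136)*(1847 + 2044) = -3285*3891 = -12781935)
U - 2288 = -12781935 - 2288 = -12784223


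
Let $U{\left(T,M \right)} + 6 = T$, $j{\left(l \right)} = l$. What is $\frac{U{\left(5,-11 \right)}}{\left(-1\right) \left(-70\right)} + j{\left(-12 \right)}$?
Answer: $- \frac{841}{70} \approx -12.014$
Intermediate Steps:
$U{\left(T,M \right)} = -6 + T$
$\frac{U{\left(5,-11 \right)}}{\left(-1\right) \left(-70\right)} + j{\left(-12 \right)} = \frac{-6 + 5}{\left(-1\right) \left(-70\right)} - 12 = \frac{1}{70} \left(-1\right) - 12 = - \frac{1}{70} - 12 = - \frac{841}{70}$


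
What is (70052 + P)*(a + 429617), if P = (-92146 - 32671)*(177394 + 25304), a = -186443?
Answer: -6152323165003236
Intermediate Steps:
P = -25300156266 (P = -124817*202698 = -25300156266)
(70052 + P)*(a + 429617) = (70052 - 25300156266)*(-186443 + 429617) = -25300086214*243174 = -6152323165003236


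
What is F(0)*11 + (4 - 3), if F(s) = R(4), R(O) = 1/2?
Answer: 13/2 ≈ 6.5000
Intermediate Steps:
R(O) = ½
F(s) = ½
F(0)*11 + (4 - 3) = (½)*11 + (4 - 3) = 11/2 + 1 = 13/2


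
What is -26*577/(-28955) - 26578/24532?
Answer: -200768463/355162030 ≈ -0.56529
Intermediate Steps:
-26*577/(-28955) - 26578/24532 = -15002*(-1/28955) - 26578*1/24532 = 15002/28955 - 13289/12266 = -200768463/355162030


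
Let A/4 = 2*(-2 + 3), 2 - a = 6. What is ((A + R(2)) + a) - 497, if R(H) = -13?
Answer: -506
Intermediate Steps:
a = -4 (a = 2 - 1*6 = 2 - 6 = -4)
A = 8 (A = 4*(2*(-2 + 3)) = 4*(2*1) = 4*2 = 8)
((A + R(2)) + a) - 497 = ((8 - 13) - 4) - 497 = (-5 - 4) - 497 = -9 - 497 = -506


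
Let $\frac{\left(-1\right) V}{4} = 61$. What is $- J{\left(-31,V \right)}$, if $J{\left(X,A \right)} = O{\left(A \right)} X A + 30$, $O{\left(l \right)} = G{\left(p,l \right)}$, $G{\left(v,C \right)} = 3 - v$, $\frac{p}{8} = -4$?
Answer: $-264770$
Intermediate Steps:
$p = -32$ ($p = 8 \left(-4\right) = -32$)
$V = -244$ ($V = \left(-4\right) 61 = -244$)
$O{\left(l \right)} = 35$ ($O{\left(l \right)} = 3 - -32 = 3 + 32 = 35$)
$J{\left(X,A \right)} = 30 + 35 A X$ ($J{\left(X,A \right)} = 35 X A + 30 = 35 A X + 30 = 30 + 35 A X$)
$- J{\left(-31,V \right)} = - (30 + 35 \left(-244\right) \left(-31\right)) = - (30 + 264740) = \left(-1\right) 264770 = -264770$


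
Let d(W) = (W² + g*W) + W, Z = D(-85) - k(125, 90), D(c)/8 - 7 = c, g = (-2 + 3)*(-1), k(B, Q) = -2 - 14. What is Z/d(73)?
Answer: -608/5329 ≈ -0.11409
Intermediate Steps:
k(B, Q) = -16
g = -1 (g = 1*(-1) = -1)
D(c) = 56 + 8*c
Z = -608 (Z = (56 + 8*(-85)) - 1*(-16) = (56 - 680) + 16 = -624 + 16 = -608)
d(W) = W² (d(W) = (W² - W) + W = W²)
Z/d(73) = -608/(73²) = -608/5329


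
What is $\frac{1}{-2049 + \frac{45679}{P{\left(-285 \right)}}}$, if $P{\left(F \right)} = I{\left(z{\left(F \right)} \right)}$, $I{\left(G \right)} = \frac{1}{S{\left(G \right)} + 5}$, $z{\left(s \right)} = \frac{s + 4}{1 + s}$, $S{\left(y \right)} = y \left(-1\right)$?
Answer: $\frac{284}{51446465} \approx 5.5203 \cdot 10^{-6}$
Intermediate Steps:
$S{\left(y \right)} = - y$
$z{\left(s \right)} = \frac{4 + s}{1 + s}$
$I{\left(G \right)} = \frac{1}{5 - G}$ ($I{\left(G \right)} = \frac{1}{- G + 5} = \frac{1}{5 - G}$)
$P{\left(F \right)} = - \frac{1}{-5 + \frac{4 + F}{1 + F}}$
$\frac{1}{-2049 + \frac{45679}{P{\left(-285 \right)}}} = \frac{1}{-2049 + \frac{45679}{\frac{1}{1 + 4 \left(-285\right)} \left(1 - 285\right)}} = \frac{1}{-2049 + \frac{45679}{\frac{1}{1 - 1140} \left(-284\right)}} = \frac{1}{-2049 + \frac{45679}{\frac{1}{-1139} \left(-284\right)}} = \frac{1}{-2049 + \frac{45679}{\left(- \frac{1}{1139}\right) \left(-284\right)}} = \frac{1}{-2049 + \frac{45679}{\frac{284}{1139}}} = \frac{1}{-2049 + 45679 \cdot \frac{1139}{284}} = \frac{1}{-2049 + \frac{52028381}{284}} = \frac{1}{\frac{51446465}{284}} = \frac{284}{51446465}$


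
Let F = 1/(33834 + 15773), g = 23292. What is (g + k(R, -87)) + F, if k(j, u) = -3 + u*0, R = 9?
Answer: 1155297424/49607 ≈ 23289.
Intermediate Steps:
F = 1/49607 ≈ 2.0158e-5
k(j, u) = -3 (k(j, u) = -3 + 0 = -3)
(g + k(R, -87)) + F = (23292 - 3) + 1/49607 = 23289 + 1/49607 = 1155297424/49607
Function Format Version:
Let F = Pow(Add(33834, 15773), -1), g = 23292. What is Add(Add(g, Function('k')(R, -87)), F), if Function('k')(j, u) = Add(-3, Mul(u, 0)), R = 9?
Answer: Rational(1155297424, 49607) ≈ 23289.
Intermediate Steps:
F = Rational(1, 49607) (F = Pow(49607, -1) = Rational(1, 49607) ≈ 2.0158e-5)
Function('k')(j, u) = -3 (Function('k')(j, u) = Add(-3, 0) = -3)
Add(Add(g, Function('k')(R, -87)), F) = Add(Add(23292, -3), Rational(1, 49607)) = Add(23289, Rational(1, 49607)) = Rational(1155297424, 49607)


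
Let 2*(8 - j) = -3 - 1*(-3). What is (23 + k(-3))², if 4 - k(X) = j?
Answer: 361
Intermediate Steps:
j = 8 (j = 8 - (-3 - 1*(-3))/2 = 8 - (-3 + 3)/2 = 8 - ½*0 = 8 + 0 = 8)
k(X) = -4 (k(X) = 4 - 1*8 = 4 - 8 = -4)
(23 + k(-3))² = (23 - 4)² = 19² = 361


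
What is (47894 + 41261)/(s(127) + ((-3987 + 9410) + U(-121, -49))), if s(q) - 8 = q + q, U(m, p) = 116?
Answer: 89155/5801 ≈ 15.369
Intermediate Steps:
s(q) = 8 + 2*q (s(q) = 8 + (q + q) = 8 + 2*q)
(47894 + 41261)/(s(127) + ((-3987 + 9410) + U(-121, -49))) = (47894 + 41261)/((8 + 2*127) + ((-3987 + 9410) + 116)) = 89155/((8 + 254) + (5423 + 116)) = 89155/(262 + 5539) = 89155/5801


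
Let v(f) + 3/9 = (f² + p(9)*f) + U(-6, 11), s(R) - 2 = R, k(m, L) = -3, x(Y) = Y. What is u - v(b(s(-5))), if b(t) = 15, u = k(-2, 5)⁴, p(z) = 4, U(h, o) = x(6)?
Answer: -629/3 ≈ -209.67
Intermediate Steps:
U(h, o) = 6
s(R) = 2 + R
u = 81 (u = (-3)⁴ = 81)
v(f) = 17/3 + f² + 4*f (v(f) = -⅓ + ((f² + 4*f) + 6) = -⅓ + (6 + f² + 4*f) = 17/3 + f² + 4*f)
u - v(b(s(-5))) = 81 - (17/3 + 15² + 4*15) = 81 - (17/3 + 225 + 60) = 81 - 1*872/3 = 81 - 872/3 = -629/3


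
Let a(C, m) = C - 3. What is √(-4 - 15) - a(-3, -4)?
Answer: 6 + I*√19 ≈ 6.0 + 4.3589*I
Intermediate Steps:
a(C, m) = -3 + C
√(-4 - 15) - a(-3, -4) = √(-4 - 15) - (-3 - 3) = √(-19) - 1*(-6) = I*√19 + 6 = 6 + I*√19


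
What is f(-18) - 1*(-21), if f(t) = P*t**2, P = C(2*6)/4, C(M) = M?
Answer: 993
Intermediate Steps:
P = 3 (P = (2*6)/4 = 12*(1/4) = 3)
f(t) = 3*t**2
f(-18) - 1*(-21) = 3*(-18)**2 - 1*(-21) = 3*324 + 21 = 972 + 21 = 993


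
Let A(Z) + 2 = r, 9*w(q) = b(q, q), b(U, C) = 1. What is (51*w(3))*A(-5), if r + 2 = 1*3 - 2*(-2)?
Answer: 17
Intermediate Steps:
w(q) = ⅑ (w(q) = (⅑)*1 = ⅑)
r = 5 (r = -2 + (1*3 - 2*(-2)) = -2 + (3 + 4) = -2 + 7 = 5)
A(Z) = 3 (A(Z) = -2 + 5 = 3)
(51*w(3))*A(-5) = (51*(⅑))*3 = (17/3)*3 = 17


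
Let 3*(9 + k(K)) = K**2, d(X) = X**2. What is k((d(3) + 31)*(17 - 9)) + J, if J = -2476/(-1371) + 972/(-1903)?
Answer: 89034208499/2609013 ≈ 34126.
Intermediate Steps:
J = 3379216/2609013 (J = -2476*(-1/1371) + 972*(-1/1903) = 2476/1371 - 972/1903 = 3379216/2609013 ≈ 1.2952)
k(K) = -9 + K**2/3
k((d(3) + 31)*(17 - 9)) + J = (-9 + ((3**2 + 31)*(17 - 9))**2/3) + 3379216/2609013 = (-9 + ((9 + 31)*8)**2/3) + 3379216/2609013 = (-9 + (40*8)**2/3) + 3379216/2609013 = (-9 + (1/3)*320**2) + 3379216/2609013 = (-9 + (1/3)*102400) + 3379216/2609013 = (-9 + 102400/3) + 3379216/2609013 = 102373/3 + 3379216/2609013 = 89034208499/2609013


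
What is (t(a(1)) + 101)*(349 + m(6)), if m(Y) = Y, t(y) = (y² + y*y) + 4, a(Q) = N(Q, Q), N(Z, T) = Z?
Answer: 37985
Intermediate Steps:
a(Q) = Q
t(y) = 4 + 2*y² (t(y) = (y² + y²) + 4 = 2*y² + 4 = 4 + 2*y²)
(t(a(1)) + 101)*(349 + m(6)) = ((4 + 2*1²) + 101)*(349 + 6) = ((4 + 2*1) + 101)*355 = ((4 + 2) + 101)*355 = (6 + 101)*355 = 107*355 = 37985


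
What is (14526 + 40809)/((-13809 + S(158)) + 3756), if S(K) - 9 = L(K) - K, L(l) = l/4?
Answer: -7378/1355 ≈ -5.4450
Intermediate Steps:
L(l) = l/4 (L(l) = l*(¼) = l/4)
S(K) = 9 - 3*K/4 (S(K) = 9 + (K/4 - K) = 9 - 3*K/4)
(14526 + 40809)/((-13809 + S(158)) + 3756) = (14526 + 40809)/((-13809 + (9 - ¾*158)) + 3756) = 55335/((-13809 + (9 - 237/2)) + 3756) = 55335/((-13809 - 219/2) + 3756) = 55335/(-27837/2 + 3756) = 55335/(-20325/2) = 55335*(-2/20325) = -7378/1355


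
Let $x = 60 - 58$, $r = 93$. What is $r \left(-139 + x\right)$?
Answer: $-12741$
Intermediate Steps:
$x = 2$ ($x = 60 - 58 = 2$)
$r \left(-139 + x\right) = 93 \left(-139 + 2\right) = 93 \left(-137\right) = -12741$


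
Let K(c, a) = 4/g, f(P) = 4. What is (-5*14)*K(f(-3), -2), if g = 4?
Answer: -70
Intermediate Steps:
K(c, a) = 1 (K(c, a) = 4/4 = 4*(¼) = 1)
(-5*14)*K(f(-3), -2) = -5*14*1 = -70*1 = -70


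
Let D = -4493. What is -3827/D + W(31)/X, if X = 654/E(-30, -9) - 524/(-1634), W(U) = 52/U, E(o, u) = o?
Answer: 9455163231/12221108269 ≈ 0.77367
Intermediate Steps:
X = -87743/4085 (X = 654/(-30) - 524/(-1634) = 654*(-1/30) - 524*(-1/1634) = -109/5 + 262/817 = -87743/4085 ≈ -21.479)
-3827/D + W(31)/X = -3827/(-4493) + (52/31)/(-87743/4085) = -3827*(-1/4493) + (52*(1/31))*(-4085/87743) = 3827/4493 + (52/31)*(-4085/87743) = 3827/4493 - 212420/2720033 = 9455163231/12221108269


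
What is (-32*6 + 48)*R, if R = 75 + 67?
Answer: -20448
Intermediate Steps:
R = 142
(-32*6 + 48)*R = (-32*6 + 48)*142 = (-192 + 48)*142 = -144*142 = -20448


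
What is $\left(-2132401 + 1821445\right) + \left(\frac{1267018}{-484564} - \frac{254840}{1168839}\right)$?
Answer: $- \frac{88060012248522619}{283188650598} \approx -3.1096 \cdot 10^{5}$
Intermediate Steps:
$\left(-2132401 + 1821445\right) + \left(\frac{1267018}{-484564} - \frac{254840}{1168839}\right) = -310956 + \left(1267018 \left(- \frac{1}{484564}\right) - \frac{254840}{1168839}\right) = -310956 - \frac{802213170931}{283188650598} = - \frac{88060012248522619}{283188650598}$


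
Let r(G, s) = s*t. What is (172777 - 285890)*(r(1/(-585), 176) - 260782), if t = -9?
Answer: 29677005358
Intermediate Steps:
r(G, s) = -9*s (r(G, s) = s*(-9) = -9*s)
(172777 - 285890)*(r(1/(-585), 176) - 260782) = (172777 - 285890)*(-9*176 - 260782) = -113113*(-1584 - 260782) = -113113*(-262366) = 29677005358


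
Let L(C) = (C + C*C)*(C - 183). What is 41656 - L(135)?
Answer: 922936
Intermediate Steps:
L(C) = (-183 + C)*(C + C**2) (L(C) = (C + C**2)*(-183 + C) = (-183 + C)*(C + C**2))
41656 - L(135) = 41656 - 135*(-183 + 135**2 - 182*135) = 41656 - 135*(-183 + 18225 - 24570) = 41656 - 135*(-6528) = 41656 - 1*(-881280) = 41656 + 881280 = 922936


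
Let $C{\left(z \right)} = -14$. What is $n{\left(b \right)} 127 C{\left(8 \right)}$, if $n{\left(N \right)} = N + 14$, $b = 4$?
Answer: $-32004$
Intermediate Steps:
$n{\left(N \right)} = 14 + N$
$n{\left(b \right)} 127 C{\left(8 \right)} = \left(14 + 4\right) 127 \left(-14\right) = 18 \cdot 127 \left(-14\right) = 2286 \left(-14\right) = -32004$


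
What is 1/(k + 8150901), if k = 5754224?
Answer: 1/13905125 ≈ 7.1916e-8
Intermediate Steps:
1/(k + 8150901) = 1/(5754224 + 8150901) = 1/13905125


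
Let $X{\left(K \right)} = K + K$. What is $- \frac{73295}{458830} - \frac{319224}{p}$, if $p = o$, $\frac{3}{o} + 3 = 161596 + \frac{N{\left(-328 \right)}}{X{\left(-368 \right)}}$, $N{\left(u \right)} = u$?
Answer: $- \frac{36291729028650961}{2110618} \approx -1.7195 \cdot 10^{10}$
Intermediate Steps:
$X{\left(K \right)} = 2 K$
$o = \frac{276}{14866597}$ ($o = \frac{3}{-3 + \left(161596 - \frac{328}{2 \left(-368\right)}\right)} = \frac{3}{-3 + \left(161596 - \frac{328}{-736}\right)} = \frac{3}{-3 + \left(161596 - - \frac{41}{92}\right)} = \frac{3}{-3 + \left(161596 + \frac{41}{92}\right)} = \frac{3}{-3 + \frac{14866873}{92}} = \frac{3}{\frac{14866597}{92}} = 3 \cdot \frac{92}{14866597} = \frac{276}{14866597} \approx 1.8565 \cdot 10^{-5}$)
$p = \frac{276}{14866597} \approx 1.8565 \cdot 10^{-5}$
$- \frac{73295}{458830} - \frac{319224}{p} = - \frac{73295}{458830} - \frac{319224}{\frac{276}{14866597}} = \left(-73295\right) \frac{1}{458830} - \frac{395481213394}{23} = - \frac{14659}{91766} - \frac{395481213394}{23} = - \frac{36291729028650961}{2110618}$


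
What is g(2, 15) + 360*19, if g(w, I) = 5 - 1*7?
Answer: 6838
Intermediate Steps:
g(w, I) = -2 (g(w, I) = 5 - 7 = -2)
g(2, 15) + 360*19 = -2 + 360*19 = -2 + 6840 = 6838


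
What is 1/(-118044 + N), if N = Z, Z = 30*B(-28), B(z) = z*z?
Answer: -1/94524 ≈ -1.0579e-5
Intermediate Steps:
B(z) = z²
Z = 23520 (Z = 30*(-28)² = 30*784 = 23520)
N = 23520
1/(-118044 + N) = 1/(-118044 + 23520) = 1/(-94524) = -1/94524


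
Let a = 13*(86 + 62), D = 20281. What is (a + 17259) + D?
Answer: 39464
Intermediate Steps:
a = 1924 (a = 13*148 = 1924)
(a + 17259) + D = (1924 + 17259) + 20281 = 19183 + 20281 = 39464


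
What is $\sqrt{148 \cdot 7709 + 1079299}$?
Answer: $\sqrt{2220231} \approx 1490.0$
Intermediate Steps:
$\sqrt{148 \cdot 7709 + 1079299} = \sqrt{1140932 + 1079299} = \sqrt{2220231}$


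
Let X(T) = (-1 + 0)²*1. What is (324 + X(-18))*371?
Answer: 120575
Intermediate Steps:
X(T) = 1 (X(T) = (-1)²*1 = 1*1 = 1)
(324 + X(-18))*371 = (324 + 1)*371 = 325*371 = 120575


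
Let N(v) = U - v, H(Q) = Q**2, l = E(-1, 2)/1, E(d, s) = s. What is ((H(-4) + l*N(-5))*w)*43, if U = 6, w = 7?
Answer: 11438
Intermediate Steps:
l = 2 (l = 2/1 = 2*1 = 2)
N(v) = 6 - v
((H(-4) + l*N(-5))*w)*43 = (((-4)**2 + 2*(6 - 1*(-5)))*7)*43 = ((16 + 2*(6 + 5))*7)*43 = ((16 + 2*11)*7)*43 = ((16 + 22)*7)*43 = (38*7)*43 = 266*43 = 11438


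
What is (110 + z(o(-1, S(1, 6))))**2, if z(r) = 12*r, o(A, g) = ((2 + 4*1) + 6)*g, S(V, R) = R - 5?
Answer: 64516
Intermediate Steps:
S(V, R) = -5 + R
o(A, g) = 12*g (o(A, g) = ((2 + 4) + 6)*g = (6 + 6)*g = 12*g)
(110 + z(o(-1, S(1, 6))))**2 = (110 + 12*(12*(-5 + 6)))**2 = (110 + 12*(12*1))**2 = (110 + 12*12)**2 = (110 + 144)**2 = 254**2 = 64516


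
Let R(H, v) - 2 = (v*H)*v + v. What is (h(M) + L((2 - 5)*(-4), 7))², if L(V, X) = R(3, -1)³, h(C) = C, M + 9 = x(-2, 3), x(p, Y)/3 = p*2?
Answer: 1849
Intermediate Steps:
x(p, Y) = 6*p (x(p, Y) = 3*(p*2) = 3*(2*p) = 6*p)
M = -21 (M = -9 + 6*(-2) = -9 - 12 = -21)
R(H, v) = 2 + v + H*v² (R(H, v) = 2 + ((v*H)*v + v) = 2 + ((H*v)*v + v) = 2 + (H*v² + v) = 2 + (v + H*v²) = 2 + v + H*v²)
L(V, X) = 64 (L(V, X) = (2 - 1 + 3*(-1)²)³ = (2 - 1 + 3*1)³ = (2 - 1 + 3)³ = 4³ = 64)
(h(M) + L((2 - 5)*(-4), 7))² = (-21 + 64)² = 43² = 1849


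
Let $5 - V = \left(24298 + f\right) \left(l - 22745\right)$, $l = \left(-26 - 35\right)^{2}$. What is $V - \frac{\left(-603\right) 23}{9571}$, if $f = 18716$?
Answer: $\frac{7831933435580}{9571} \approx 8.183 \cdot 10^{8}$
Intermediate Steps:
$l = 3721$ ($l = \left(-26 - 35\right)^{2} = \left(-61\right)^{2} = 3721$)
$V = 818298341$ ($V = 5 - \left(24298 + 18716\right) \left(3721 - 22745\right) = 5 - 43014 \left(-19024\right) = 5 - -818298336 = 5 + 818298336 = 818298341$)
$V - \frac{\left(-603\right) 23}{9571} = 818298341 - \frac{\left(-603\right) 23}{9571} = 818298341 - \left(-13869\right) \frac{1}{9571} = 818298341 - - \frac{13869}{9571} = 818298341 + \frac{13869}{9571} = \frac{7831933435580}{9571}$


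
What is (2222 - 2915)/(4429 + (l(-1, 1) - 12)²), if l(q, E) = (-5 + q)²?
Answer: -9/65 ≈ -0.13846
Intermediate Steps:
(2222 - 2915)/(4429 + (l(-1, 1) - 12)²) = (2222 - 2915)/(4429 + ((-5 - 1)² - 12)²) = -693/(4429 + ((-6)² - 12)²) = -693/(4429 + (36 - 12)²) = -693/(4429 + 24²) = -693/(4429 + 576) = -693/5005 = -693*1/5005 = -9/65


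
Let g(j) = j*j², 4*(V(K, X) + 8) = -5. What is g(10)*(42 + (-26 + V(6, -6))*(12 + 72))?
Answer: -2919000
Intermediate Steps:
V(K, X) = -37/4 (V(K, X) = -8 + (¼)*(-5) = -8 - 5/4 = -37/4)
g(j) = j³
g(10)*(42 + (-26 + V(6, -6))*(12 + 72)) = 10³*(42 + (-26 - 37/4)*(12 + 72)) = 1000*(42 - 141/4*84) = 1000*(42 - 2961) = 1000*(-2919) = -2919000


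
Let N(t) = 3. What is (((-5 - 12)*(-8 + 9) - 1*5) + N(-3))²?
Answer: 361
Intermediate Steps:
(((-5 - 12)*(-8 + 9) - 1*5) + N(-3))² = (((-5 - 12)*(-8 + 9) - 1*5) + 3)² = ((-17*1 - 5) + 3)² = ((-17 - 5) + 3)² = (-22 + 3)² = (-19)² = 361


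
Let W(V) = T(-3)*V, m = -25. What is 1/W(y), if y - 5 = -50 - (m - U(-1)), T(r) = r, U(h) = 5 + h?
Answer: 1/48 ≈ 0.020833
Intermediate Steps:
y = -16 (y = 5 + (-50 - (-25 - (5 - 1))) = 5 + (-50 - (-25 - 1*4)) = 5 + (-50 - (-25 - 4)) = 5 + (-50 - 1*(-29)) = 5 + (-50 + 29) = 5 - 21 = -16)
W(V) = -3*V
1/W(y) = 1/(-3*(-16)) = 1/48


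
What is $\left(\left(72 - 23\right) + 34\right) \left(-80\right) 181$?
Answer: $-1201840$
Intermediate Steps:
$\left(\left(72 - 23\right) + 34\right) \left(-80\right) 181 = \left(49 + 34\right) \left(-80\right) 181 = 83 \left(-80\right) 181 = \left(-6640\right) 181 = -1201840$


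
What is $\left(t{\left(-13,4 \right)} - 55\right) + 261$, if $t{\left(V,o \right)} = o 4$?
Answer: $222$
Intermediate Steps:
$t{\left(V,o \right)} = 4 o$
$\left(t{\left(-13,4 \right)} - 55\right) + 261 = \left(4 \cdot 4 - 55\right) + 261 = \left(16 - 55\right) + 261 = -39 + 261 = 222$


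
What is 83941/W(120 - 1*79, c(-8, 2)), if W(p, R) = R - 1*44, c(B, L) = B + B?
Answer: -83941/60 ≈ -1399.0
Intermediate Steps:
c(B, L) = 2*B
W(p, R) = -44 + R (W(p, R) = R - 44 = -44 + R)
83941/W(120 - 1*79, c(-8, 2)) = 83941/(-44 + 2*(-8)) = 83941/(-44 - 16) = 83941/(-60) = 83941*(-1/60) = -83941/60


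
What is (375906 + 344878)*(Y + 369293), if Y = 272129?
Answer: 462326714848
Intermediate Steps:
(375906 + 344878)*(Y + 369293) = (375906 + 344878)*(272129 + 369293) = 720784*641422 = 462326714848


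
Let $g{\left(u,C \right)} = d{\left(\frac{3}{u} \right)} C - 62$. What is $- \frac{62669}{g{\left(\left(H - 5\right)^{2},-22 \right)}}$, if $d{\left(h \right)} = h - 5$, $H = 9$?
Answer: $- \frac{501352}{351} \approx -1428.4$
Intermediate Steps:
$d{\left(h \right)} = -5 + h$
$g{\left(u,C \right)} = -62 + C \left(-5 + \frac{3}{u}\right)$ ($g{\left(u,C \right)} = \left(-5 + \frac{3}{u}\right) C - 62 = C \left(-5 + \frac{3}{u}\right) - 62 = -62 + C \left(-5 + \frac{3}{u}\right)$)
$- \frac{62669}{g{\left(\left(H - 5\right)^{2},-22 \right)}} = - \frac{62669}{-62 - -110 + 3 \left(-22\right) \frac{1}{\left(9 - 5\right)^{2}}} = - \frac{62669}{-62 + 110 + 3 \left(-22\right) \frac{1}{4^{2}}} = - \frac{62669}{-62 + 110 + 3 \left(-22\right) \frac{1}{16}} = - \frac{62669}{-62 + 110 - \frac{33}{8}} = - \frac{62669}{\frac{351}{8}} = \left(-62669\right) \frac{8}{351} = - \frac{501352}{351}$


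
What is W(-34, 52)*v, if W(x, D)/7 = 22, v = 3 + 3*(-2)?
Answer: -462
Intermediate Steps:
v = -3 (v = 3 - 6 = -3)
W(x, D) = 154 (W(x, D) = 7*22 = 154)
W(-34, 52)*v = 154*(-3) = -462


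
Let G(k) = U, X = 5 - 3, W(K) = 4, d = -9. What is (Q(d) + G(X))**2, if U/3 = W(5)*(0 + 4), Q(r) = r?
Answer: 1521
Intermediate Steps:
X = 2
U = 48 (U = 3*(4*(0 + 4)) = 3*(4*4) = 3*16 = 48)
G(k) = 48
(Q(d) + G(X))**2 = (-9 + 48)**2 = 39**2 = 1521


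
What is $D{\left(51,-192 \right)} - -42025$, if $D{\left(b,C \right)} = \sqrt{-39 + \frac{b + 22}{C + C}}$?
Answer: $42025 + \frac{i \sqrt{90294}}{48} \approx 42025.0 + 6.2602 i$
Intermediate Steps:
$D{\left(b,C \right)} = \sqrt{-39 + \frac{22 + b}{2 C}}$
$D{\left(51,-192 \right)} - -42025 = \frac{\sqrt{2} \sqrt{\frac{22 + 51 - -14976}{-192}}}{2} - -42025 = \frac{\sqrt{2} \sqrt{- \frac{22 + 51 + 14976}{192}}}{2} + 42025 = \frac{\sqrt{2} \sqrt{\left(- \frac{1}{192}\right) 15049}}{2} + 42025 = \frac{\sqrt{2} \sqrt{- \frac{15049}{192}}}{2} + 42025 = \frac{\sqrt{2} \frac{i \sqrt{45147}}{24}}{2} + 42025 = \frac{i \sqrt{90294}}{48} + 42025 = 42025 + \frac{i \sqrt{90294}}{48}$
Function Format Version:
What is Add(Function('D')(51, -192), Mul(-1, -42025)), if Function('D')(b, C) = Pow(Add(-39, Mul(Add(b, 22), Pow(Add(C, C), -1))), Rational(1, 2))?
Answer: Add(42025, Mul(Rational(1, 48), I, Pow(90294, Rational(1, 2)))) ≈ Add(42025., Mul(6.2602, I))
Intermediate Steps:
Function('D')(b, C) = Pow(Add(-39, Mul(Rational(1, 2), Pow(C, -1), Add(22, b))), Rational(1, 2)) (Function('D')(b, C) = Pow(Add(-39, Mul(Add(22, b), Pow(Mul(2, C), -1))), Rational(1, 2)) = Pow(Add(-39, Mul(Add(22, b), Mul(Rational(1, 2), Pow(C, -1)))), Rational(1, 2)) = Pow(Add(-39, Mul(Rational(1, 2), Pow(C, -1), Add(22, b))), Rational(1, 2)))
Add(Function('D')(51, -192), Mul(-1, -42025)) = Add(Mul(Rational(1, 2), Pow(2, Rational(1, 2)), Pow(Mul(Pow(-192, -1), Add(22, 51, Mul(-78, -192))), Rational(1, 2))), Mul(-1, -42025)) = Add(Mul(Rational(1, 2), Pow(2, Rational(1, 2)), Pow(Mul(Rational(-1, 192), Add(22, 51, 14976)), Rational(1, 2))), 42025) = Add(Mul(Rational(1, 2), Pow(2, Rational(1, 2)), Pow(Mul(Rational(-1, 192), 15049), Rational(1, 2))), 42025) = Add(Mul(Rational(1, 2), Pow(2, Rational(1, 2)), Pow(Rational(-15049, 192), Rational(1, 2))), 42025) = Add(Mul(Rational(1, 2), Pow(2, Rational(1, 2)), Mul(Rational(1, 24), I, Pow(45147, Rational(1, 2)))), 42025) = Add(Mul(Rational(1, 48), I, Pow(90294, Rational(1, 2))), 42025) = Add(42025, Mul(Rational(1, 48), I, Pow(90294, Rational(1, 2))))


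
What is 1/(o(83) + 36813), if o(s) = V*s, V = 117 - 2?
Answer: 1/46358 ≈ 2.1571e-5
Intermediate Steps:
V = 115
o(s) = 115*s
1/(o(83) + 36813) = 1/(115*83 + 36813) = 1/(9545 + 36813) = 1/46358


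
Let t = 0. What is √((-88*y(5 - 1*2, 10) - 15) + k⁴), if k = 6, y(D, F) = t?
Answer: √1281 ≈ 35.791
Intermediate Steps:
y(D, F) = 0
√((-88*y(5 - 1*2, 10) - 15) + k⁴) = √((-88*0 - 15) + 6⁴) = √((0 - 15) + 1296) = √(-15 + 1296) = √1281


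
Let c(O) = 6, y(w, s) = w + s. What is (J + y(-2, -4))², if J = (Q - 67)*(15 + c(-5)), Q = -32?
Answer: 4347225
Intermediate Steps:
y(w, s) = s + w
J = -2079 (J = (-32 - 67)*(15 + 6) = -99*21 = -2079)
(J + y(-2, -4))² = (-2079 + (-4 - 2))² = (-2079 - 6)² = (-2085)² = 4347225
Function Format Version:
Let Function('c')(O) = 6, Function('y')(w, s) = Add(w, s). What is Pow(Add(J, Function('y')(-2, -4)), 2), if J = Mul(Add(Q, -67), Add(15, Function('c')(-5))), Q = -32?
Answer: 4347225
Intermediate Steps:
Function('y')(w, s) = Add(s, w)
J = -2079 (J = Mul(Add(-32, -67), Add(15, 6)) = Mul(-99, 21) = -2079)
Pow(Add(J, Function('y')(-2, -4)), 2) = Pow(Add(-2079, Add(-4, -2)), 2) = Pow(Add(-2079, -6), 2) = Pow(-2085, 2) = 4347225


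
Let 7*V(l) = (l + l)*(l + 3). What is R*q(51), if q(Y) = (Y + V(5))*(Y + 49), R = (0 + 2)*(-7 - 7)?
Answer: -174800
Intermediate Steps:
R = -28 (R = 2*(-14) = -28)
V(l) = 2*l*(3 + l)/7 (V(l) = ((l + l)*(l + 3))/7 = ((2*l)*(3 + l))/7 = (2*l*(3 + l))/7 = 2*l*(3 + l)/7)
q(Y) = (49 + Y)*(80/7 + Y) (q(Y) = (Y + (2/7)*5*(3 + 5))*(Y + 49) = (Y + (2/7)*5*8)*(49 + Y) = (Y + 80/7)*(49 + Y) = (80/7 + Y)*(49 + Y) = (49 + Y)*(80/7 + Y))
R*q(51) = -28*(560 + 51² + (423/7)*51) = -28*(560 + 2601 + 21573/7) = -28*43700/7 = -174800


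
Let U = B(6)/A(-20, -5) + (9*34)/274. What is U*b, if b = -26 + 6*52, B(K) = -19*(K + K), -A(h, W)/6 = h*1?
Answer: -153439/685 ≈ -224.00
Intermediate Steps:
A(h, W) = -6*h
B(K) = -38*K
U = -1073/1370 (U = (-38*6)/((-6*(-20))) + (9*34)/274 = -228/120 + 306*(1/274) = -228*1/120 + 153/137 = -19/10 + 153/137 = -1073/1370 ≈ -0.78321)
b = 286 (b = -26 + 312 = 286)
U*b = -1073/1370*286 = -153439/685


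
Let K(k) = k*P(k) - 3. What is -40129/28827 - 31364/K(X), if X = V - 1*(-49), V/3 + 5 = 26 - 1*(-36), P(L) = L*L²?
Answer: -94005494249641/67528977033519 ≈ -1.3921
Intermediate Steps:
P(L) = L³
V = 171 (V = -15 + 3*(26 - 1*(-36)) = -15 + 3*(26 + 36) = -15 + 3*62 = -15 + 186 = 171)
X = 220 (X = 171 - 1*(-49) = 171 + 49 = 220)
K(k) = -3 + k⁴ (K(k) = k*k³ - 3 = k⁴ - 3 = -3 + k⁴)
-40129/28827 - 31364/K(X) = -40129/28827 - 31364/(-3 + 220⁴) = -40129*1/28827 - 31364/(-3 + 2342560000) = -40129/28827 - 31364/2342559997 = -94005494249641/67528977033519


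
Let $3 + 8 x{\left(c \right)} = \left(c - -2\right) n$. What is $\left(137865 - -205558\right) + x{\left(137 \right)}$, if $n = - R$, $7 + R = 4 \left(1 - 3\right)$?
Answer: $\frac{1374733}{4} \approx 3.4368 \cdot 10^{5}$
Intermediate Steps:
$R = -15$ ($R = -7 + 4 \left(1 - 3\right) = -7 + 4 \left(-2\right) = -7 - 8 = -15$)
$n = 15$ ($n = \left(-1\right) \left(-15\right) = 15$)
$x{\left(c \right)} = \frac{27}{8} + \frac{15 c}{8}$ ($x{\left(c \right)} = - \frac{3}{8} + \frac{\left(c - -2\right) 15}{8} = - \frac{3}{8} + \frac{\left(c + \left(-2 + 4\right)\right) 15}{8} = - \frac{3}{8} + \frac{\left(c + 2\right) 15}{8} = - \frac{3}{8} + \frac{\left(2 + c\right) 15}{8} = - \frac{3}{8} + \frac{30 + 15 c}{8} = - \frac{3}{8} + \left(\frac{15}{4} + \frac{15 c}{8}\right) = \frac{27}{8} + \frac{15 c}{8}$)
$\left(137865 - -205558\right) + x{\left(137 \right)} = \left(137865 - -205558\right) + \left(\frac{27}{8} + \frac{15}{8} \cdot 137\right) = \left(137865 + 205558\right) + \left(\frac{27}{8} + \frac{2055}{8}\right) = 343423 + \frac{1041}{4} = \frac{1374733}{4}$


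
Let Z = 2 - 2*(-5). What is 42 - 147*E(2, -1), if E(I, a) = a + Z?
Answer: -1575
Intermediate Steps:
Z = 12 (Z = 2 + 10 = 12)
E(I, a) = 12 + a (E(I, a) = a + 12 = 12 + a)
42 - 147*E(2, -1) = 42 - 147*(12 - 1) = 42 - 147*11 = 42 - 1617 = -1575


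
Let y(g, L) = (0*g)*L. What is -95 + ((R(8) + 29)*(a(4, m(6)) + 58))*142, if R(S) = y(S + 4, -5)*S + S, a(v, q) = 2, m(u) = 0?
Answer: 315145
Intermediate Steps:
y(g, L) = 0 (y(g, L) = 0*L = 0)
R(S) = S (R(S) = 0*S + S = 0 + S = S)
-95 + ((R(8) + 29)*(a(4, m(6)) + 58))*142 = -95 + ((8 + 29)*(2 + 58))*142 = -95 + (37*60)*142 = -95 + 2220*142 = -95 + 315240 = 315145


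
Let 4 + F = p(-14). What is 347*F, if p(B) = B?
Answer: -6246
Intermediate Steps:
F = -18 (F = -4 - 14 = -18)
347*F = 347*(-18) = -6246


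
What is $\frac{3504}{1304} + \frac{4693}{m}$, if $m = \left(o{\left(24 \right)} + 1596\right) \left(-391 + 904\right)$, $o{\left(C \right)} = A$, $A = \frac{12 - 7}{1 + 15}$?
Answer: $\frac{302692042}{112405941} \approx 2.6928$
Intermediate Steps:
$A = \frac{5}{16} \approx 0.3125$
$o{\left(C \right)} = \frac{5}{16}$
$m = \frac{13102533}{16}$ ($m = \left(\frac{5}{16} + 1596\right) \left(-391 + 904\right) = \frac{25541}{16} \cdot 513 = \frac{13102533}{16} \approx 8.1891 \cdot 10^{5}$)
$\frac{3504}{1304} + \frac{4693}{m} = \frac{3504}{1304} + \frac{4693}{\frac{13102533}{16}} = 3504 \cdot \frac{1}{1304} + 4693 \cdot \frac{16}{13102533} = \frac{438}{163} + \frac{3952}{689607} = \frac{302692042}{112405941}$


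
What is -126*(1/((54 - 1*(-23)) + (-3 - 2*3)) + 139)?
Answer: -595539/34 ≈ -17516.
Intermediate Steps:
-126*(1/((54 - 1*(-23)) + (-3 - 2*3)) + 139) = -126*(1/((54 + 23) + (-3 - 6)) + 139) = -126*(1/(77 - 9) + 139) = -126*(1/68 + 139) = -126*9453/68 = -595539/34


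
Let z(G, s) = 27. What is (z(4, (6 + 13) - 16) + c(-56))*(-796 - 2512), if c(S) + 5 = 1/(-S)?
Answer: -1019691/14 ≈ -72835.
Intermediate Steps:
c(S) = -5 - 1/S (c(S) = -5 + 1/(-S) = -5 - 1/S)
(z(4, (6 + 13) - 16) + c(-56))*(-796 - 2512) = (27 + (-5 - 1/(-56)))*(-796 - 2512) = (27 + (-5 - 1*(-1/56)))*(-3308) = (27 + (-5 + 1/56))*(-3308) = (27 - 279/56)*(-3308) = (1233/56)*(-3308) = -1019691/14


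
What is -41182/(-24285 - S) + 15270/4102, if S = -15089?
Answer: 77337871/9430498 ≈ 8.2008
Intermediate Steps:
-41182/(-24285 - S) + 15270/4102 = -41182/(-24285 - 1*(-15089)) + 15270/4102 = -41182/(-24285 + 15089) + 15270*(1/4102) = -41182/(-9196) + 7635/2051 = -41182*(-1/9196) + 7635/2051 = 20591/4598 + 7635/2051 = 77337871/9430498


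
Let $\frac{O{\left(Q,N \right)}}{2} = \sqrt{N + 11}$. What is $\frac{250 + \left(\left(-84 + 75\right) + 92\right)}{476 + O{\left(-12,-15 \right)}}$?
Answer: $\frac{39627}{56648} - \frac{333 i}{56648} \approx 0.69953 - 0.0058784 i$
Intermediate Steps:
$O{\left(Q,N \right)} = 2 \sqrt{11 + N}$ ($O{\left(Q,N \right)} = 2 \sqrt{N + 11} = 2 \sqrt{11 + N}$)
$\frac{250 + \left(\left(-84 + 75\right) + 92\right)}{476 + O{\left(-12,-15 \right)}} = \frac{250 + \left(\left(-84 + 75\right) + 92\right)}{476 + 2 \sqrt{11 - 15}} = \frac{250 + \left(-9 + 92\right)}{476 + 2 \sqrt{-4}} = \frac{250 + 83}{476 + 2 \cdot 2 i} = \frac{333}{476 + 4 i} = 333 \frac{476 - 4 i}{226592} = \frac{333 \left(476 - 4 i\right)}{226592}$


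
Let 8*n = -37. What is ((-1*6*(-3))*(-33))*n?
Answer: 10989/4 ≈ 2747.3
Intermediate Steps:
n = -37/8 (n = (⅛)*(-37) = -37/8 ≈ -4.6250)
((-1*6*(-3))*(-33))*n = ((-1*6*(-3))*(-33))*(-37/8) = (-6*(-3)*(-33))*(-37/8) = (18*(-33))*(-37/8) = -594*(-37/8) = 10989/4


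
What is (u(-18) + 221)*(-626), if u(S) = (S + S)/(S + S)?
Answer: -138972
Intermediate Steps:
u(S) = 1 (u(S) = (2*S)/((2*S)) = (2*S)*(1/(2*S)) = 1)
(u(-18) + 221)*(-626) = (1 + 221)*(-626) = 222*(-626) = -138972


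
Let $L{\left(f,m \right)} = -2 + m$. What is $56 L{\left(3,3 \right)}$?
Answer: $56$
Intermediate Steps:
$56 L{\left(3,3 \right)} = 56 \left(-2 + 3\right) = 56 \cdot 1 = 56$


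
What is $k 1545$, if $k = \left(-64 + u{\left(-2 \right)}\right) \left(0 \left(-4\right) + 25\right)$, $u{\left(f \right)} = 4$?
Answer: $-2317500$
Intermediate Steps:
$k = -1500$ ($k = \left(-64 + 4\right) \left(0 \left(-4\right) + 25\right) = - 60 \left(0 + 25\right) = \left(-60\right) 25 = -1500$)
$k 1545 = \left(-1500\right) 1545 = -2317500$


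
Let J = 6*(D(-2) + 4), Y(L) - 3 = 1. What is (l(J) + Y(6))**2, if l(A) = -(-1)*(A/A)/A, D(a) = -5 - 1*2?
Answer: 5041/324 ≈ 15.559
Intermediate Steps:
Y(L) = 4 (Y(L) = 3 + 1 = 4)
D(a) = -7 (D(a) = -5 - 2 = -7)
J = -18 (J = 6*(-7 + 4) = 6*(-3) = -18)
l(A) = 1/A (l(A) = -(-1)*1/A = -(-1)/A = 1/A)
(l(J) + Y(6))**2 = (1/(-18) + 4)**2 = (-1/18 + 4)**2 = (71/18)**2 = 5041/324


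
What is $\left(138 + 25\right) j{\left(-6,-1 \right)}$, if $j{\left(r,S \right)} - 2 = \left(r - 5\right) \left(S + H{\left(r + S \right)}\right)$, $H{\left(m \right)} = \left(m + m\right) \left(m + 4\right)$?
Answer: $-73187$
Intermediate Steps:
$H{\left(m \right)} = 2 m \left(4 + m\right)$
$j{\left(r,S \right)} = 2 + \left(-5 + r\right) \left(S + 2 \left(S + r\right) \left(4 + S + r\right)\right)$ ($j{\left(r,S \right)} = 2 + \left(r - 5\right) \left(S + 2 \left(r + S\right) \left(4 + \left(r + S\right)\right)\right) = 2 + \left(-5 + r\right) \left(S + 2 \left(S + r\right) \left(4 + \left(S + r\right)\right)\right) = 2 + \left(-5 + r\right) \left(S + 2 \left(S + r\right) \left(4 + S + r\right)\right)$)
$\left(138 + 25\right) j{\left(-6,-1 \right)} = \left(138 + 25\right) \left(2 - -5 - -6 - 10 \left(-1 - 6\right) \left(4 - 1 - 6\right) + 2 \left(-6\right) \left(-1 - 6\right) \left(4 - 1 - 6\right)\right) = 163 \left(2 + 5 + 6 - \left(-70\right) \left(-3\right) + 2 \left(-6\right) \left(-7\right) \left(-3\right)\right) = 163 \left(2 + 5 + 6 - 210 - 252\right) = 163 \left(-449\right) = -73187$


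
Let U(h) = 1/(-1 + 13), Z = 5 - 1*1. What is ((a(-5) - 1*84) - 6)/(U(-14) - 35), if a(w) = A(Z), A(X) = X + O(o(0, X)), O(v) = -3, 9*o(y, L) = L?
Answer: 1068/419 ≈ 2.5489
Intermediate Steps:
o(y, L) = L/9
Z = 4 (Z = 5 - 1 = 4)
U(h) = 1/12
A(X) = -3 + X (A(X) = X - 3 = -3 + X)
a(w) = 1 (a(w) = -3 + 4 = 1)
((a(-5) - 1*84) - 6)/(U(-14) - 35) = ((1 - 1*84) - 6)/(1/12 - 35) = ((1 - 84) - 6)/(-419/12) = (-83 - 6)*(-12/419) = -89*(-12/419) = 1068/419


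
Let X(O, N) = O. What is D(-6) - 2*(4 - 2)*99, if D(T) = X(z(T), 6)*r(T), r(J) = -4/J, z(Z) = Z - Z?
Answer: -396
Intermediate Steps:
z(Z) = 0
D(T) = 0 (D(T) = 0*(-4/T) = 0)
D(-6) - 2*(4 - 2)*99 = 0 - 2*(4 - 2)*99 = 0 - 2*2*99 = 0 - 4*99 = 0 - 396 = -396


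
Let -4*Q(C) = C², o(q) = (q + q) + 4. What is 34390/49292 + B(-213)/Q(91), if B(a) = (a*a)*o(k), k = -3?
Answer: 9087706787/204093526 ≈ 44.527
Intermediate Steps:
o(q) = 4 + 2*q (o(q) = 2*q + 4 = 4 + 2*q)
B(a) = -2*a² (B(a) = (a*a)*(4 + 2*(-3)) = a²*(4 - 6) = a²*(-2) = -2*a²)
Q(C) = -C²/4
34390/49292 + B(-213)/Q(91) = 34390/49292 + (-2*(-213)²)/((-¼*91²)) = 34390*(1/49292) + (-2*45369)/((-¼*8281)) = 17195/24646 - 90738/(-8281/4) = 17195/24646 - 90738*(-4/8281) = 17195/24646 + 362952/8281 = 9087706787/204093526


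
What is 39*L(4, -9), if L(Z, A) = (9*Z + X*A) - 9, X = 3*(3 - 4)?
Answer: 2106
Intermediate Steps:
X = -3 (X = 3*(-1) = -3)
L(Z, A) = -9 - 3*A + 9*Z (L(Z, A) = (9*Z - 3*A) - 9 = (-3*A + 9*Z) - 9 = -9 - 3*A + 9*Z)
39*L(4, -9) = 39*(-9 - 3*(-9) + 9*4) = 39*(-9 + 27 + 36) = 39*54 = 2106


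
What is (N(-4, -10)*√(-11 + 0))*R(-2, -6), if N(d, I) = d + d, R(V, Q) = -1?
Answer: 8*I*√11 ≈ 26.533*I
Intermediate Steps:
N(d, I) = 2*d
(N(-4, -10)*√(-11 + 0))*R(-2, -6) = ((2*(-4))*√(-11 + 0))*(-1) = -8*I*√11*(-1) = 8*I*√11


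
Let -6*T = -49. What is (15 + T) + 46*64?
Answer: 17803/6 ≈ 2967.2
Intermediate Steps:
T = 49/6 (T = -⅙*(-49) = 49/6 ≈ 8.1667)
(15 + T) + 46*64 = (15 + 49/6) + 46*64 = 139/6 + 2944 = 17803/6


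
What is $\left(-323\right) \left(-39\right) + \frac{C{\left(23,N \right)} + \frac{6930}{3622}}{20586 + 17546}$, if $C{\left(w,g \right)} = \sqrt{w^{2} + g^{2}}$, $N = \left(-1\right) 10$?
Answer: $\frac{869911687509}{69057052} + \frac{\sqrt{629}}{38132} \approx 12597.0$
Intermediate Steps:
$N = -10$
$C{\left(w,g \right)} = \sqrt{g^{2} + w^{2}}$
$\left(-323\right) \left(-39\right) + \frac{C{\left(23,N \right)} + \frac{6930}{3622}}{20586 + 17546} = \left(-323\right) \left(-39\right) + \frac{\sqrt{\left(-10\right)^{2} + 23^{2}} + \frac{6930}{3622}}{20586 + 17546} = 12597 + \frac{\sqrt{100 + 529} + 6930 \cdot \frac{1}{3622}}{38132} = 12597 + \left(\sqrt{629} + \frac{3465}{1811}\right) \frac{1}{38132} = 12597 + \left(\frac{3465}{1811} + \sqrt{629}\right) \frac{1}{38132} = 12597 + \left(\frac{3465}{69057052} + \frac{\sqrt{629}}{38132}\right) = \frac{869911687509}{69057052} + \frac{\sqrt{629}}{38132}$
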